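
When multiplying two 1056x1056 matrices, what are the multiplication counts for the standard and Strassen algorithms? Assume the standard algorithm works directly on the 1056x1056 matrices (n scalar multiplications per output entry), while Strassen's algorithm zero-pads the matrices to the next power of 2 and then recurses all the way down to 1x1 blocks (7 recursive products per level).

Matrix multiplication for 1056x1056 matrices:

Strassen's algorithm requires power-of-2 dimensions. Pad 1056x1056 to 2048x2048 (next power of 2).

Standard algorithm: 1056^3 = 1177583616 multiplications
Strassen's algorithm: 7^(log2(2048)) = 7^11 = 1977326743 multiplications
Difference: 1177583616 - 1977326743 = -799743127 (Strassen uses MORE here due to padding overhead — for small or just-over-power-of-2 n, padding can outweigh the per-level savings)

Standard: 1177583616 multiplications (1056^3). Strassen: 1977326743 multiplications (7^11, after padding to 2048x2048). Strassen reduces 8 recursive multiplications to 7 at each level.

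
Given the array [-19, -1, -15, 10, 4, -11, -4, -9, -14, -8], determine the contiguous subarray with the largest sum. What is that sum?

Using Kadane's algorithm on [-19, -1, -15, 10, 4, -11, -4, -9, -14, -8]:

Scanning through the array:
Position 1 (value -1): max_ending_here = -1, max_so_far = -1
Position 2 (value -15): max_ending_here = -15, max_so_far = -1
Position 3 (value 10): max_ending_here = 10, max_so_far = 10
Position 4 (value 4): max_ending_here = 14, max_so_far = 14
Position 5 (value -11): max_ending_here = 3, max_so_far = 14
Position 6 (value -4): max_ending_here = -1, max_so_far = 14
Position 7 (value -9): max_ending_here = -9, max_so_far = 14
Position 8 (value -14): max_ending_here = -14, max_so_far = 14
Position 9 (value -8): max_ending_here = -8, max_so_far = 14

Maximum subarray: [10, 4]
Maximum sum: 14

The maximum subarray is [10, 4] with sum 14. This subarray runs from index 3 to index 4.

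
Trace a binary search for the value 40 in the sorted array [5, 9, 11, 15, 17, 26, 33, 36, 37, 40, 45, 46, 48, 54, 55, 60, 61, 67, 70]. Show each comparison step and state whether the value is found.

Binary search for 40 in [5, 9, 11, 15, 17, 26, 33, 36, 37, 40, 45, 46, 48, 54, 55, 60, 61, 67, 70]:

lo=0, hi=18, mid=9, arr[mid]=40 -> Found target at index 9!

Binary search finds 40 at index 9 after 1 comparisons. The search repeatedly halves the search space by comparing with the middle element.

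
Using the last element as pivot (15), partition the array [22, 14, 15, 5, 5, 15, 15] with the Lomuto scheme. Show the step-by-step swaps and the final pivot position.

Lomuto partition with pivot = 15:

Initial array: [22, 14, 15, 5, 5, 15, 15]

arr[0]=22 > 15: no swap
arr[1]=14 <= 15: swap with position 0, array becomes [14, 22, 15, 5, 5, 15, 15]
arr[2]=15 <= 15: swap with position 1, array becomes [14, 15, 22, 5, 5, 15, 15]
arr[3]=5 <= 15: swap with position 2, array becomes [14, 15, 5, 22, 5, 15, 15]
arr[4]=5 <= 15: swap with position 3, array becomes [14, 15, 5, 5, 22, 15, 15]
arr[5]=15 <= 15: swap with position 4, array becomes [14, 15, 5, 5, 15, 22, 15]

Place pivot at position 5: [14, 15, 5, 5, 15, 15, 22]
Pivot position: 5

After partitioning with pivot 15, the array becomes [14, 15, 5, 5, 15, 15, 22]. The pivot is placed at index 5. All elements to the left of the pivot are <= 15, and all elements to the right are > 15.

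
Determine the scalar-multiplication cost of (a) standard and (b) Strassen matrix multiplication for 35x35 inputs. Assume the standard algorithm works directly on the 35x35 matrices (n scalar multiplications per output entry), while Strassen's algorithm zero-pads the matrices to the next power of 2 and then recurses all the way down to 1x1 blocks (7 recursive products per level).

Matrix multiplication for 35x35 matrices:

Strassen's algorithm requires power-of-2 dimensions. Pad 35x35 to 64x64 (next power of 2).

Standard algorithm: 35^3 = 42875 multiplications
Strassen's algorithm: 7^(log2(64)) = 7^6 = 117649 multiplications
Difference: 42875 - 117649 = -74774 (Strassen uses MORE here due to padding overhead — for small or just-over-power-of-2 n, padding can outweigh the per-level savings)

Standard: 42875 multiplications (35^3). Strassen: 117649 multiplications (7^6, after padding to 64x64). Strassen reduces 8 recursive multiplications to 7 at each level.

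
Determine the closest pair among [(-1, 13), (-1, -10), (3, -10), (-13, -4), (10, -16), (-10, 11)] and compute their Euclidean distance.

Computing all pairwise distances among 6 points:

d((-1, 13), (-1, -10)) = 23.0
d((-1, 13), (3, -10)) = 23.3452
d((-1, 13), (-13, -4)) = 20.8087
d((-1, 13), (10, -16)) = 31.0161
d((-1, 13), (-10, 11)) = 9.2195
d((-1, -10), (3, -10)) = 4.0 <-- minimum
d((-1, -10), (-13, -4)) = 13.4164
d((-1, -10), (10, -16)) = 12.53
d((-1, -10), (-10, 11)) = 22.8473
d((3, -10), (-13, -4)) = 17.088
d((3, -10), (10, -16)) = 9.2195
d((3, -10), (-10, 11)) = 24.6982
d((-13, -4), (10, -16)) = 25.9422
d((-13, -4), (-10, 11)) = 15.2971
d((10, -16), (-10, 11)) = 33.6006

Closest pair: (-1, -10) and (3, -10) with distance 4.0

The closest pair is (-1, -10) and (3, -10) with Euclidean distance 4.0. For 6 points, brute-force pairwise comparison is shown above. For large n, the divide-and-conquer algorithm (sort by x, recurse on halves, check the dividing strip) achieves O(n log n).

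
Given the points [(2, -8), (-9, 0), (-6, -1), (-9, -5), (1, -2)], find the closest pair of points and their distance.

Computing all pairwise distances among 5 points:

d((2, -8), (-9, 0)) = 13.6015
d((2, -8), (-6, -1)) = 10.6301
d((2, -8), (-9, -5)) = 11.4018
d((2, -8), (1, -2)) = 6.0828
d((-9, 0), (-6, -1)) = 3.1623 <-- minimum
d((-9, 0), (-9, -5)) = 5.0
d((-9, 0), (1, -2)) = 10.198
d((-6, -1), (-9, -5)) = 5.0
d((-6, -1), (1, -2)) = 7.0711
d((-9, -5), (1, -2)) = 10.4403

Closest pair: (-9, 0) and (-6, -1) with distance 3.1623

The closest pair is (-9, 0) and (-6, -1) with Euclidean distance 3.1623. For 5 points, brute-force pairwise comparison is shown above. For large n, the divide-and-conquer algorithm (sort by x, recurse on halves, check the dividing strip) achieves O(n log n).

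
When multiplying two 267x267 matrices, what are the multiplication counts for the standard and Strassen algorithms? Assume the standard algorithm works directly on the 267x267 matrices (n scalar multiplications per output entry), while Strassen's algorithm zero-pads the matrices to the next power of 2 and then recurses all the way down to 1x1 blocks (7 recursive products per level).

Matrix multiplication for 267x267 matrices:

Strassen's algorithm requires power-of-2 dimensions. Pad 267x267 to 512x512 (next power of 2).

Standard algorithm: 267^3 = 19034163 multiplications
Strassen's algorithm: 7^(log2(512)) = 7^9 = 40353607 multiplications
Difference: 19034163 - 40353607 = -21319444 (Strassen uses MORE here due to padding overhead — for small or just-over-power-of-2 n, padding can outweigh the per-level savings)

Standard: 19034163 multiplications (267^3). Strassen: 40353607 multiplications (7^9, after padding to 512x512). Strassen reduces 8 recursive multiplications to 7 at each level.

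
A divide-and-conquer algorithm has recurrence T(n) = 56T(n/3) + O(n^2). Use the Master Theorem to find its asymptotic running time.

Master Theorem for T(n) = 56T(n/3) + O(n^2):

a = 56, b = 3, c = 2
log_b(a) = log_3(56) = 3.6640

Case 1: c = 2 < log_3(56) = 3.6640
T(n) = O(n^(log_3 56))

For T(n) = 56T(n/3) + O(n^2): log_3(56) = 3.6640. This is Case 1 of the Master Theorem (c < log_b(a), work dominated by leaves), giving O(n^(log_3 56)).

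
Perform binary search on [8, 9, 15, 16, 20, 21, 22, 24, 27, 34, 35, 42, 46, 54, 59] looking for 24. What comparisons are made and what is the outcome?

Binary search for 24 in [8, 9, 15, 16, 20, 21, 22, 24, 27, 34, 35, 42, 46, 54, 59]:

lo=0, hi=14, mid=7, arr[mid]=24 -> Found target at index 7!

Binary search finds 24 at index 7 after 1 comparisons. The search repeatedly halves the search space by comparing with the middle element.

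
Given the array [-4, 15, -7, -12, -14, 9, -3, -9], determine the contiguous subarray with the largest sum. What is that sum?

Using Kadane's algorithm on [-4, 15, -7, -12, -14, 9, -3, -9]:

Scanning through the array:
Position 1 (value 15): max_ending_here = 15, max_so_far = 15
Position 2 (value -7): max_ending_here = 8, max_so_far = 15
Position 3 (value -12): max_ending_here = -4, max_so_far = 15
Position 4 (value -14): max_ending_here = -14, max_so_far = 15
Position 5 (value 9): max_ending_here = 9, max_so_far = 15
Position 6 (value -3): max_ending_here = 6, max_so_far = 15
Position 7 (value -9): max_ending_here = -3, max_so_far = 15

Maximum subarray: [15]
Maximum sum: 15

The maximum subarray is [15] with sum 15. This subarray runs from index 1 to index 1.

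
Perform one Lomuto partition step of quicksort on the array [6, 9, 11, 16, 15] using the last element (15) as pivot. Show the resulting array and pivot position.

Lomuto partition with pivot = 15:

Initial array: [6, 9, 11, 16, 15]

arr[0]=6 <= 15: swap with position 0, array becomes [6, 9, 11, 16, 15]
arr[1]=9 <= 15: swap with position 1, array becomes [6, 9, 11, 16, 15]
arr[2]=11 <= 15: swap with position 2, array becomes [6, 9, 11, 16, 15]
arr[3]=16 > 15: no swap

Place pivot at position 3: [6, 9, 11, 15, 16]
Pivot position: 3

After partitioning with pivot 15, the array becomes [6, 9, 11, 15, 16]. The pivot is placed at index 3. All elements to the left of the pivot are <= 15, and all elements to the right are > 15.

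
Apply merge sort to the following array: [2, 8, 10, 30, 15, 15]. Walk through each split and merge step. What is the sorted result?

Merge sort trace:

Split: [2, 8, 10, 30, 15, 15] -> [2, 8, 10] and [30, 15, 15]
  Split: [2, 8, 10] -> [2] and [8, 10]
    Split: [8, 10] -> [8] and [10]
    Merge: [8] + [10] -> [8, 10]
  Merge: [2] + [8, 10] -> [2, 8, 10]
  Split: [30, 15, 15] -> [30] and [15, 15]
    Split: [15, 15] -> [15] and [15]
    Merge: [15] + [15] -> [15, 15]
  Merge: [30] + [15, 15] -> [15, 15, 30]
Merge: [2, 8, 10] + [15, 15, 30] -> [2, 8, 10, 15, 15, 30]

Final sorted array: [2, 8, 10, 15, 15, 30]

The merge sort proceeds by recursively splitting the array and merging sorted halves.
After all merges, the sorted array is [2, 8, 10, 15, 15, 30].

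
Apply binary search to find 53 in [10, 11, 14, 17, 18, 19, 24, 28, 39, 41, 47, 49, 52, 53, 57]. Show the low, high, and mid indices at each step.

Binary search for 53 in [10, 11, 14, 17, 18, 19, 24, 28, 39, 41, 47, 49, 52, 53, 57]:

lo=0, hi=14, mid=7, arr[mid]=28 -> 28 < 53, search right half
lo=8, hi=14, mid=11, arr[mid]=49 -> 49 < 53, search right half
lo=12, hi=14, mid=13, arr[mid]=53 -> Found target at index 13!

Binary search finds 53 at index 13 after 3 comparisons. The search repeatedly halves the search space by comparing with the middle element.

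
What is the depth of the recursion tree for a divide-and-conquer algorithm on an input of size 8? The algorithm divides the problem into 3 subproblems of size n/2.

For divide and conquer with division factor 2:

Problem sizes at each level:
Level 0: 8
Level 1: 4
Level 2: 2
Level 3: 1

The root is level 0 and the size-1 base case is level 3 (the tree spans levels 0 through 3, i.e. 4 levels counting the root), so the depth is the number of divisions: log_2(8) = 3

The recursion tree depth is log_2(8) = 3. At each level, the problem size is divided by 2, so it takes 3 divisions to reduce to a base case of size 1. The algorithm makes 3 recursive calls at each level.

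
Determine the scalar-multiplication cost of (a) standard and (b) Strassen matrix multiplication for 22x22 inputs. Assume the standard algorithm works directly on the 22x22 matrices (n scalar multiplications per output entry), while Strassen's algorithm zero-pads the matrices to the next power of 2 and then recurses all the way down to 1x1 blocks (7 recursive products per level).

Matrix multiplication for 22x22 matrices:

Strassen's algorithm requires power-of-2 dimensions. Pad 22x22 to 32x32 (next power of 2).

Standard algorithm: 22^3 = 10648 multiplications
Strassen's algorithm: 7^(log2(32)) = 7^5 = 16807 multiplications
Difference: 10648 - 16807 = -6159 (Strassen uses MORE here due to padding overhead — for small or just-over-power-of-2 n, padding can outweigh the per-level savings)

Standard: 10648 multiplications (22^3). Strassen: 16807 multiplications (7^5, after padding to 32x32). Strassen reduces 8 recursive multiplications to 7 at each level.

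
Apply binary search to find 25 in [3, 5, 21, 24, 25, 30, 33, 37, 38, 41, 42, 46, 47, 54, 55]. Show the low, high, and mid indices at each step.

Binary search for 25 in [3, 5, 21, 24, 25, 30, 33, 37, 38, 41, 42, 46, 47, 54, 55]:

lo=0, hi=14, mid=7, arr[mid]=37 -> 37 > 25, search left half
lo=0, hi=6, mid=3, arr[mid]=24 -> 24 < 25, search right half
lo=4, hi=6, mid=5, arr[mid]=30 -> 30 > 25, search left half
lo=4, hi=4, mid=4, arr[mid]=25 -> Found target at index 4!

Binary search finds 25 at index 4 after 4 comparisons. The search repeatedly halves the search space by comparing with the middle element.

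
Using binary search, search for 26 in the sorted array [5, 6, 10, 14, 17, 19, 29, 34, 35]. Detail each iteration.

Binary search for 26 in [5, 6, 10, 14, 17, 19, 29, 34, 35]:

lo=0, hi=8, mid=4, arr[mid]=17 -> 17 < 26, search right half
lo=5, hi=8, mid=6, arr[mid]=29 -> 29 > 26, search left half
lo=5, hi=5, mid=5, arr[mid]=19 -> 19 < 26, search right half
lo=6 > hi=5, target 26 not found

Binary search determines that 26 is not in the array after 3 comparisons. The search space was exhausted without finding the target.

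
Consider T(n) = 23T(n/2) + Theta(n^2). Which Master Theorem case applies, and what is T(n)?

Master Theorem for T(n) = 23T(n/2) + O(n^2):

a = 23, b = 2, c = 2
log_b(a) = log_2(23) = 4.5236

Case 1: c = 2 < log_2(23) = 4.5236
T(n) = O(n^(log_2 23))

For T(n) = 23T(n/2) + O(n^2): log_2(23) = 4.5236. This is Case 1 of the Master Theorem (c < log_b(a), work dominated by leaves), giving O(n^(log_2 23)).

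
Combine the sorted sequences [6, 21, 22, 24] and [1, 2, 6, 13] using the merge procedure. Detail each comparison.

Merging process:

Compare 6 vs 1: take 1 from right. Merged: [1]
Compare 6 vs 2: take 2 from right. Merged: [1, 2]
Compare 6 vs 6: take 6 from left. Merged: [1, 2, 6]
Compare 21 vs 6: take 6 from right. Merged: [1, 2, 6, 6]
Compare 21 vs 13: take 13 from right. Merged: [1, 2, 6, 6, 13]
Append remaining from left: [21, 22, 24]. Merged: [1, 2, 6, 6, 13, 21, 22, 24]

Final merged array: [1, 2, 6, 6, 13, 21, 22, 24]
Total comparisons: 5

The merged array is [1, 2, 6, 6, 13, 21, 22, 24], requiring 5 comparisons. The merge step runs in O(n) time where n is the total number of elements.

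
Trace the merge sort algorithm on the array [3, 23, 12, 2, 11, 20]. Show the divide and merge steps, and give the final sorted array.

Merge sort trace:

Split: [3, 23, 12, 2, 11, 20] -> [3, 23, 12] and [2, 11, 20]
  Split: [3, 23, 12] -> [3] and [23, 12]
    Split: [23, 12] -> [23] and [12]
    Merge: [23] + [12] -> [12, 23]
  Merge: [3] + [12, 23] -> [3, 12, 23]
  Split: [2, 11, 20] -> [2] and [11, 20]
    Split: [11, 20] -> [11] and [20]
    Merge: [11] + [20] -> [11, 20]
  Merge: [2] + [11, 20] -> [2, 11, 20]
Merge: [3, 12, 23] + [2, 11, 20] -> [2, 3, 11, 12, 20, 23]

Final sorted array: [2, 3, 11, 12, 20, 23]

The merge sort proceeds by recursively splitting the array and merging sorted halves.
After all merges, the sorted array is [2, 3, 11, 12, 20, 23].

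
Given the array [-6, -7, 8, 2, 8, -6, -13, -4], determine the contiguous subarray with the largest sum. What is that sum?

Using Kadane's algorithm on [-6, -7, 8, 2, 8, -6, -13, -4]:

Scanning through the array:
Position 1 (value -7): max_ending_here = -7, max_so_far = -6
Position 2 (value 8): max_ending_here = 8, max_so_far = 8
Position 3 (value 2): max_ending_here = 10, max_so_far = 10
Position 4 (value 8): max_ending_here = 18, max_so_far = 18
Position 5 (value -6): max_ending_here = 12, max_so_far = 18
Position 6 (value -13): max_ending_here = -1, max_so_far = 18
Position 7 (value -4): max_ending_here = -4, max_so_far = 18

Maximum subarray: [8, 2, 8]
Maximum sum: 18

The maximum subarray is [8, 2, 8] with sum 18. This subarray runs from index 2 to index 4.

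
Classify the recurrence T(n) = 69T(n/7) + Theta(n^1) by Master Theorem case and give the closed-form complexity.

Master Theorem for T(n) = 69T(n/7) + O(n^1):

a = 69, b = 7, c = 1
log_b(a) = log_7(69) = 2.1759

Case 1: c = 1 < log_7(69) = 2.1759
T(n) = O(n^(log_7 69))

For T(n) = 69T(n/7) + O(n^1): log_7(69) = 2.1759. This is Case 1 of the Master Theorem (c < log_b(a), work dominated by leaves), giving O(n^(log_7 69)).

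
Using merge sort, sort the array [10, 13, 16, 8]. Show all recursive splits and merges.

Merge sort trace:

Split: [10, 13, 16, 8] -> [10, 13] and [16, 8]
  Split: [10, 13] -> [10] and [13]
  Merge: [10] + [13] -> [10, 13]
  Split: [16, 8] -> [16] and [8]
  Merge: [16] + [8] -> [8, 16]
Merge: [10, 13] + [8, 16] -> [8, 10, 13, 16]

Final sorted array: [8, 10, 13, 16]

The merge sort proceeds by recursively splitting the array and merging sorted halves.
After all merges, the sorted array is [8, 10, 13, 16].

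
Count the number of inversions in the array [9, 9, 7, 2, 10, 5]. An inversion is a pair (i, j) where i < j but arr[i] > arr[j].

Finding inversions in [9, 9, 7, 2, 10, 5]:

(0, 2): arr[0]=9 > arr[2]=7
(0, 3): arr[0]=9 > arr[3]=2
(0, 5): arr[0]=9 > arr[5]=5
(1, 2): arr[1]=9 > arr[2]=7
(1, 3): arr[1]=9 > arr[3]=2
(1, 5): arr[1]=9 > arr[5]=5
(2, 3): arr[2]=7 > arr[3]=2
(2, 5): arr[2]=7 > arr[5]=5
(4, 5): arr[4]=10 > arr[5]=5

Total inversions: 9

The array has 9 inversion(s): (0,2), (0,3), (0,5), (1,2), (1,3), (1,5), (2,3), (2,5), (4,5). Each pair (i,j) satisfies i < j and arr[i] > arr[j].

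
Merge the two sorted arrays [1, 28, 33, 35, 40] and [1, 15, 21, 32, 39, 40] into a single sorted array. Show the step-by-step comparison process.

Merging process:

Compare 1 vs 1: take 1 from left. Merged: [1]
Compare 28 vs 1: take 1 from right. Merged: [1, 1]
Compare 28 vs 15: take 15 from right. Merged: [1, 1, 15]
Compare 28 vs 21: take 21 from right. Merged: [1, 1, 15, 21]
Compare 28 vs 32: take 28 from left. Merged: [1, 1, 15, 21, 28]
Compare 33 vs 32: take 32 from right. Merged: [1, 1, 15, 21, 28, 32]
Compare 33 vs 39: take 33 from left. Merged: [1, 1, 15, 21, 28, 32, 33]
Compare 35 vs 39: take 35 from left. Merged: [1, 1, 15, 21, 28, 32, 33, 35]
Compare 40 vs 39: take 39 from right. Merged: [1, 1, 15, 21, 28, 32, 33, 35, 39]
Compare 40 vs 40: take 40 from left. Merged: [1, 1, 15, 21, 28, 32, 33, 35, 39, 40]
Append remaining from right: [40]. Merged: [1, 1, 15, 21, 28, 32, 33, 35, 39, 40, 40]

Final merged array: [1, 1, 15, 21, 28, 32, 33, 35, 39, 40, 40]
Total comparisons: 10

The merged array is [1, 1, 15, 21, 28, 32, 33, 35, 39, 40, 40], requiring 10 comparisons. The merge step runs in O(n) time where n is the total number of elements.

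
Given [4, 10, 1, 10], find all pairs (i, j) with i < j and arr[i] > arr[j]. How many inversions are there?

Finding inversions in [4, 10, 1, 10]:

(0, 2): arr[0]=4 > arr[2]=1
(1, 2): arr[1]=10 > arr[2]=1

Total inversions: 2

The array has 2 inversion(s): (0,2), (1,2). Each pair (i,j) satisfies i < j and arr[i] > arr[j].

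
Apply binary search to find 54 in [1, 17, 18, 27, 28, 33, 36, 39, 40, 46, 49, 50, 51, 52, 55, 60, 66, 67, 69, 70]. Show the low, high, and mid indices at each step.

Binary search for 54 in [1, 17, 18, 27, 28, 33, 36, 39, 40, 46, 49, 50, 51, 52, 55, 60, 66, 67, 69, 70]:

lo=0, hi=19, mid=9, arr[mid]=46 -> 46 < 54, search right half
lo=10, hi=19, mid=14, arr[mid]=55 -> 55 > 54, search left half
lo=10, hi=13, mid=11, arr[mid]=50 -> 50 < 54, search right half
lo=12, hi=13, mid=12, arr[mid]=51 -> 51 < 54, search right half
lo=13, hi=13, mid=13, arr[mid]=52 -> 52 < 54, search right half
lo=14 > hi=13, target 54 not found

Binary search determines that 54 is not in the array after 5 comparisons. The search space was exhausted without finding the target.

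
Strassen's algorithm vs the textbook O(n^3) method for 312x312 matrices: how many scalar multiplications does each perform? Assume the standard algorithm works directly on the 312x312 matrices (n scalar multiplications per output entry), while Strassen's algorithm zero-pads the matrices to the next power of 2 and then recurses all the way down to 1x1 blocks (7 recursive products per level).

Matrix multiplication for 312x312 matrices:

Strassen's algorithm requires power-of-2 dimensions. Pad 312x312 to 512x512 (next power of 2).

Standard algorithm: 312^3 = 30371328 multiplications
Strassen's algorithm: 7^(log2(512)) = 7^9 = 40353607 multiplications
Difference: 30371328 - 40353607 = -9982279 (Strassen uses MORE here due to padding overhead — for small or just-over-power-of-2 n, padding can outweigh the per-level savings)

Standard: 30371328 multiplications (312^3). Strassen: 40353607 multiplications (7^9, after padding to 512x512). Strassen reduces 8 recursive multiplications to 7 at each level.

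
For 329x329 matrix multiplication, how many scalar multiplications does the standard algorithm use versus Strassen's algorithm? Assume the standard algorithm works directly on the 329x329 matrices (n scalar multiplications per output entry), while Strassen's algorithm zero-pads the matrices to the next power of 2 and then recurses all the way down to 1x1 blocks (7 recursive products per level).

Matrix multiplication for 329x329 matrices:

Strassen's algorithm requires power-of-2 dimensions. Pad 329x329 to 512x512 (next power of 2).

Standard algorithm: 329^3 = 35611289 multiplications
Strassen's algorithm: 7^(log2(512)) = 7^9 = 40353607 multiplications
Difference: 35611289 - 40353607 = -4742318 (Strassen uses MORE here due to padding overhead — for small or just-over-power-of-2 n, padding can outweigh the per-level savings)

Standard: 35611289 multiplications (329^3). Strassen: 40353607 multiplications (7^9, after padding to 512x512). Strassen reduces 8 recursive multiplications to 7 at each level.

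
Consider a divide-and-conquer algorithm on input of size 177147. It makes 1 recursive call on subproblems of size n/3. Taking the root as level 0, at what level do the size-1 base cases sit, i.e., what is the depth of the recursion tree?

For divide and conquer with division factor 3:

Problem sizes at each level:
Level 0: 177147
Level 1: 59049
Level 2: 19683
Level 3: 6561
Level 4: 2187
Level 5: 729
Level 6: 243
Level 7: 81
Level 8: 27
Level 9: 9
Level 10: 3
Level 11: 1

The root is level 0 and the size-1 base case is level 11 (the tree spans levels 0 through 11, i.e. 12 levels counting the root), so the depth is the number of divisions: log_3(177147) = 11

The recursion tree depth is log_3(177147) = 11. At each level, the problem size is divided by 3, so it takes 11 divisions to reduce to a base case of size 1. The algorithm makes 1 recursive call at each level.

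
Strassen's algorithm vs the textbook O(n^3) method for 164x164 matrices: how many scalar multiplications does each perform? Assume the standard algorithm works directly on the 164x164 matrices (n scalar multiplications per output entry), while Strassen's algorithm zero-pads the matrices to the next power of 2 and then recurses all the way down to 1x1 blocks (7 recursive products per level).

Matrix multiplication for 164x164 matrices:

Strassen's algorithm requires power-of-2 dimensions. Pad 164x164 to 256x256 (next power of 2).

Standard algorithm: 164^3 = 4410944 multiplications
Strassen's algorithm: 7^(log2(256)) = 7^8 = 5764801 multiplications
Difference: 4410944 - 5764801 = -1353857 (Strassen uses MORE here due to padding overhead — for small or just-over-power-of-2 n, padding can outweigh the per-level savings)

Standard: 4410944 multiplications (164^3). Strassen: 5764801 multiplications (7^8, after padding to 256x256). Strassen reduces 8 recursive multiplications to 7 at each level.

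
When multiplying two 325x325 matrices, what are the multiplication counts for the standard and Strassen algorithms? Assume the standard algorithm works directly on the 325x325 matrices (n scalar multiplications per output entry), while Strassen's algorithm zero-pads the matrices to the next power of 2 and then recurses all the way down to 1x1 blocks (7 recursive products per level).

Matrix multiplication for 325x325 matrices:

Strassen's algorithm requires power-of-2 dimensions. Pad 325x325 to 512x512 (next power of 2).

Standard algorithm: 325^3 = 34328125 multiplications
Strassen's algorithm: 7^(log2(512)) = 7^9 = 40353607 multiplications
Difference: 34328125 - 40353607 = -6025482 (Strassen uses MORE here due to padding overhead — for small or just-over-power-of-2 n, padding can outweigh the per-level savings)

Standard: 34328125 multiplications (325^3). Strassen: 40353607 multiplications (7^9, after padding to 512x512). Strassen reduces 8 recursive multiplications to 7 at each level.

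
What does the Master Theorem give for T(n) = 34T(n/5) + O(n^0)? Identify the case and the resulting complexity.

Master Theorem for T(n) = 34T(n/5) + O(n^0):

a = 34, b = 5, c = 0
log_b(a) = log_5(34) = 2.1911

Case 1: c = 0 < log_5(34) = 2.1911
T(n) = O(n^(log_5 34))

For T(n) = 34T(n/5) + O(n^0): log_5(34) = 2.1911. This is Case 1 of the Master Theorem (c < log_b(a), work dominated by leaves), giving O(n^(log_5 34)).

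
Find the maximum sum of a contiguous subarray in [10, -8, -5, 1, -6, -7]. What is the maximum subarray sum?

Using Kadane's algorithm on [10, -8, -5, 1, -6, -7]:

Scanning through the array:
Position 1 (value -8): max_ending_here = 2, max_so_far = 10
Position 2 (value -5): max_ending_here = -3, max_so_far = 10
Position 3 (value 1): max_ending_here = 1, max_so_far = 10
Position 4 (value -6): max_ending_here = -5, max_so_far = 10
Position 5 (value -7): max_ending_here = -7, max_so_far = 10

Maximum subarray: [10]
Maximum sum: 10

The maximum subarray is [10] with sum 10. This subarray runs from index 0 to index 0.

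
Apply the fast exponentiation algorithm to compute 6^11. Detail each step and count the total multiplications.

Computing 6^11 by squaring (build up from 6^1; each line after the first costs one multiplication):

6^1 = 6
6^2 = (6^1)^2 = 6^2 = 36
6^4 = (6^2)^2 = 36^2 = 1296
6^5 = 6 * 6^4 = 6 * 1296 = 7776
6^10 = (6^5)^2 = 7776^2 = 60466176
6^11 = 6 * 6^10 = 6 * 60466176 = 362797056

Result: 362797056
Multiplications needed: 5 (5 lines after 6^1)

6^11 = 362797056. Using exponentiation by squaring, this requires 5 multiplications. The key idea: if the exponent is even, square the half-power; if odd, multiply by the base once.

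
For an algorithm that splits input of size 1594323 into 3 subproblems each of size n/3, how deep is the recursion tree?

For divide and conquer with division factor 3:

Problem sizes at each level:
Level 0: 1594323
Level 1: 531441
Level 2: 177147
Level 3: 59049
Level 4: 19683
Level 5: 6561
Level 6: 2187
Level 7: 729
Level 8: 243
Level 9: 81
Level 10: 27
Level 11: 9
Level 12: 3
Level 13: 1

The root is level 0 and the size-1 base case is level 13 (the tree spans levels 0 through 13, i.e. 14 levels counting the root), so the depth is the number of divisions: log_3(1594323) = 13

The recursion tree depth is log_3(1594323) = 13. At each level, the problem size is divided by 3, so it takes 13 divisions to reduce to a base case of size 1. The algorithm makes 3 recursive calls at each level.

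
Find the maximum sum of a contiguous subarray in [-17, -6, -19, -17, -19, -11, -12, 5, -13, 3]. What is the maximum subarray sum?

Using Kadane's algorithm on [-17, -6, -19, -17, -19, -11, -12, 5, -13, 3]:

Scanning through the array:
Position 1 (value -6): max_ending_here = -6, max_so_far = -6
Position 2 (value -19): max_ending_here = -19, max_so_far = -6
Position 3 (value -17): max_ending_here = -17, max_so_far = -6
Position 4 (value -19): max_ending_here = -19, max_so_far = -6
Position 5 (value -11): max_ending_here = -11, max_so_far = -6
Position 6 (value -12): max_ending_here = -12, max_so_far = -6
Position 7 (value 5): max_ending_here = 5, max_so_far = 5
Position 8 (value -13): max_ending_here = -8, max_so_far = 5
Position 9 (value 3): max_ending_here = 3, max_so_far = 5

Maximum subarray: [5]
Maximum sum: 5

The maximum subarray is [5] with sum 5. This subarray runs from index 7 to index 7.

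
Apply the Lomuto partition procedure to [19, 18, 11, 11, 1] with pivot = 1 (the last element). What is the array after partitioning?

Lomuto partition with pivot = 1:

Initial array: [19, 18, 11, 11, 1]

arr[0]=19 > 1: no swap
arr[1]=18 > 1: no swap
arr[2]=11 > 1: no swap
arr[3]=11 > 1: no swap

Place pivot at position 0: [1, 18, 11, 11, 19]
Pivot position: 0

After partitioning with pivot 1, the array becomes [1, 18, 11, 11, 19]. The pivot is placed at index 0. All elements to the left of the pivot are <= 1, and all elements to the right are > 1.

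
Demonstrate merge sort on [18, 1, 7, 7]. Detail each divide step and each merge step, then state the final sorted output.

Merge sort trace:

Split: [18, 1, 7, 7] -> [18, 1] and [7, 7]
  Split: [18, 1] -> [18] and [1]
  Merge: [18] + [1] -> [1, 18]
  Split: [7, 7] -> [7] and [7]
  Merge: [7] + [7] -> [7, 7]
Merge: [1, 18] + [7, 7] -> [1, 7, 7, 18]

Final sorted array: [1, 7, 7, 18]

The merge sort proceeds by recursively splitting the array and merging sorted halves.
After all merges, the sorted array is [1, 7, 7, 18].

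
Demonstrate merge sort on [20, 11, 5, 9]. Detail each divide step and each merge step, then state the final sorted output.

Merge sort trace:

Split: [20, 11, 5, 9] -> [20, 11] and [5, 9]
  Split: [20, 11] -> [20] and [11]
  Merge: [20] + [11] -> [11, 20]
  Split: [5, 9] -> [5] and [9]
  Merge: [5] + [9] -> [5, 9]
Merge: [11, 20] + [5, 9] -> [5, 9, 11, 20]

Final sorted array: [5, 9, 11, 20]

The merge sort proceeds by recursively splitting the array and merging sorted halves.
After all merges, the sorted array is [5, 9, 11, 20].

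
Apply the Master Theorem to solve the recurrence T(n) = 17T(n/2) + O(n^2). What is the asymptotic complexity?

Master Theorem for T(n) = 17T(n/2) + O(n^2):

a = 17, b = 2, c = 2
log_b(a) = log_2(17) = 4.0875

Case 1: c = 2 < log_2(17) = 4.0875
T(n) = O(n^(log_2 17))

For T(n) = 17T(n/2) + O(n^2): log_2(17) = 4.0875. This is Case 1 of the Master Theorem (c < log_b(a), work dominated by leaves), giving O(n^(log_2 17)).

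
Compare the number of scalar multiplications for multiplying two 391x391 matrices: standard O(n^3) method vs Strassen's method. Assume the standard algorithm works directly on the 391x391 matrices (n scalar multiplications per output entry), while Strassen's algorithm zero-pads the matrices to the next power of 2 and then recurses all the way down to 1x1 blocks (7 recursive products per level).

Matrix multiplication for 391x391 matrices:

Strassen's algorithm requires power-of-2 dimensions. Pad 391x391 to 512x512 (next power of 2).

Standard algorithm: 391^3 = 59776471 multiplications
Strassen's algorithm: 7^(log2(512)) = 7^9 = 40353607 multiplications
Savings: 59776471 - 40353607 = 19422864 multiplications

Standard: 59776471 multiplications (391^3). Strassen: 40353607 multiplications (7^9, after padding to 512x512). Strassen reduces 8 recursive multiplications to 7 at each level.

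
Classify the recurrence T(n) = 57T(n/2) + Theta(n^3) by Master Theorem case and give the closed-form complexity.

Master Theorem for T(n) = 57T(n/2) + O(n^3):

a = 57, b = 2, c = 3
log_b(a) = log_2(57) = 5.8329

Case 1: c = 3 < log_2(57) = 5.8329
T(n) = O(n^(log_2 57))

For T(n) = 57T(n/2) + O(n^3): log_2(57) = 5.8329. This is Case 1 of the Master Theorem (c < log_b(a), work dominated by leaves), giving O(n^(log_2 57)).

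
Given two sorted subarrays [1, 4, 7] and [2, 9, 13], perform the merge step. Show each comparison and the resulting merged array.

Merging process:

Compare 1 vs 2: take 1 from left. Merged: [1]
Compare 4 vs 2: take 2 from right. Merged: [1, 2]
Compare 4 vs 9: take 4 from left. Merged: [1, 2, 4]
Compare 7 vs 9: take 7 from left. Merged: [1, 2, 4, 7]
Append remaining from right: [9, 13]. Merged: [1, 2, 4, 7, 9, 13]

Final merged array: [1, 2, 4, 7, 9, 13]
Total comparisons: 4

The merged array is [1, 2, 4, 7, 9, 13], requiring 4 comparisons. The merge step runs in O(n) time where n is the total number of elements.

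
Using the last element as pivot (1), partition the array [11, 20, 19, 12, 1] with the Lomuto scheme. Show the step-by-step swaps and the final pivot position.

Lomuto partition with pivot = 1:

Initial array: [11, 20, 19, 12, 1]

arr[0]=11 > 1: no swap
arr[1]=20 > 1: no swap
arr[2]=19 > 1: no swap
arr[3]=12 > 1: no swap

Place pivot at position 0: [1, 20, 19, 12, 11]
Pivot position: 0

After partitioning with pivot 1, the array becomes [1, 20, 19, 12, 11]. The pivot is placed at index 0. All elements to the left of the pivot are <= 1, and all elements to the right are > 1.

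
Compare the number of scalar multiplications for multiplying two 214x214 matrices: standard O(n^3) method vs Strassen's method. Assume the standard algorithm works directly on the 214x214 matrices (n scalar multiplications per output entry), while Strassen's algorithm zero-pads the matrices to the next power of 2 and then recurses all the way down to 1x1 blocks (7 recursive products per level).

Matrix multiplication for 214x214 matrices:

Strassen's algorithm requires power-of-2 dimensions. Pad 214x214 to 256x256 (next power of 2).

Standard algorithm: 214^3 = 9800344 multiplications
Strassen's algorithm: 7^(log2(256)) = 7^8 = 5764801 multiplications
Savings: 9800344 - 5764801 = 4035543 multiplications

Standard: 9800344 multiplications (214^3). Strassen: 5764801 multiplications (7^8, after padding to 256x256). Strassen reduces 8 recursive multiplications to 7 at each level.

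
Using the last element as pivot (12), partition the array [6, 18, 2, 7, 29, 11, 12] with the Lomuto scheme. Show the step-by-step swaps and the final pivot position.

Lomuto partition with pivot = 12:

Initial array: [6, 18, 2, 7, 29, 11, 12]

arr[0]=6 <= 12: swap with position 0, array becomes [6, 18, 2, 7, 29, 11, 12]
arr[1]=18 > 12: no swap
arr[2]=2 <= 12: swap with position 1, array becomes [6, 2, 18, 7, 29, 11, 12]
arr[3]=7 <= 12: swap with position 2, array becomes [6, 2, 7, 18, 29, 11, 12]
arr[4]=29 > 12: no swap
arr[5]=11 <= 12: swap with position 3, array becomes [6, 2, 7, 11, 29, 18, 12]

Place pivot at position 4: [6, 2, 7, 11, 12, 18, 29]
Pivot position: 4

After partitioning with pivot 12, the array becomes [6, 2, 7, 11, 12, 18, 29]. The pivot is placed at index 4. All elements to the left of the pivot are <= 12, and all elements to the right are > 12.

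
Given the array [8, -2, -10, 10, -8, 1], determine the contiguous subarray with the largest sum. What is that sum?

Using Kadane's algorithm on [8, -2, -10, 10, -8, 1]:

Scanning through the array:
Position 1 (value -2): max_ending_here = 6, max_so_far = 8
Position 2 (value -10): max_ending_here = -4, max_so_far = 8
Position 3 (value 10): max_ending_here = 10, max_so_far = 10
Position 4 (value -8): max_ending_here = 2, max_so_far = 10
Position 5 (value 1): max_ending_here = 3, max_so_far = 10

Maximum subarray: [10]
Maximum sum: 10

The maximum subarray is [10] with sum 10. This subarray runs from index 3 to index 3.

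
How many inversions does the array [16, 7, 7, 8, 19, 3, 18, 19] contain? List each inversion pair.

Finding inversions in [16, 7, 7, 8, 19, 3, 18, 19]:

(0, 1): arr[0]=16 > arr[1]=7
(0, 2): arr[0]=16 > arr[2]=7
(0, 3): arr[0]=16 > arr[3]=8
(0, 5): arr[0]=16 > arr[5]=3
(1, 5): arr[1]=7 > arr[5]=3
(2, 5): arr[2]=7 > arr[5]=3
(3, 5): arr[3]=8 > arr[5]=3
(4, 5): arr[4]=19 > arr[5]=3
(4, 6): arr[4]=19 > arr[6]=18

Total inversions: 9

The array has 9 inversion(s): (0,1), (0,2), (0,3), (0,5), (1,5), (2,5), (3,5), (4,5), (4,6). Each pair (i,j) satisfies i < j and arr[i] > arr[j].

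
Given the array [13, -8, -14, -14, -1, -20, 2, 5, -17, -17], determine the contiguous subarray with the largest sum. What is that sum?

Using Kadane's algorithm on [13, -8, -14, -14, -1, -20, 2, 5, -17, -17]:

Scanning through the array:
Position 1 (value -8): max_ending_here = 5, max_so_far = 13
Position 2 (value -14): max_ending_here = -9, max_so_far = 13
Position 3 (value -14): max_ending_here = -14, max_so_far = 13
Position 4 (value -1): max_ending_here = -1, max_so_far = 13
Position 5 (value -20): max_ending_here = -20, max_so_far = 13
Position 6 (value 2): max_ending_here = 2, max_so_far = 13
Position 7 (value 5): max_ending_here = 7, max_so_far = 13
Position 8 (value -17): max_ending_here = -10, max_so_far = 13
Position 9 (value -17): max_ending_here = -17, max_so_far = 13

Maximum subarray: [13]
Maximum sum: 13

The maximum subarray is [13] with sum 13. This subarray runs from index 0 to index 0.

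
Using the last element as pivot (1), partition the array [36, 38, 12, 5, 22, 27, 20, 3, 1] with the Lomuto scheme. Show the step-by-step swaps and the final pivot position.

Lomuto partition with pivot = 1:

Initial array: [36, 38, 12, 5, 22, 27, 20, 3, 1]

arr[0]=36 > 1: no swap
arr[1]=38 > 1: no swap
arr[2]=12 > 1: no swap
arr[3]=5 > 1: no swap
arr[4]=22 > 1: no swap
arr[5]=27 > 1: no swap
arr[6]=20 > 1: no swap
arr[7]=3 > 1: no swap

Place pivot at position 0: [1, 38, 12, 5, 22, 27, 20, 3, 36]
Pivot position: 0

After partitioning with pivot 1, the array becomes [1, 38, 12, 5, 22, 27, 20, 3, 36]. The pivot is placed at index 0. All elements to the left of the pivot are <= 1, and all elements to the right are > 1.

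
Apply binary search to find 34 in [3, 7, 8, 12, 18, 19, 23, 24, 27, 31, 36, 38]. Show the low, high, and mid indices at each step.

Binary search for 34 in [3, 7, 8, 12, 18, 19, 23, 24, 27, 31, 36, 38]:

lo=0, hi=11, mid=5, arr[mid]=19 -> 19 < 34, search right half
lo=6, hi=11, mid=8, arr[mid]=27 -> 27 < 34, search right half
lo=9, hi=11, mid=10, arr[mid]=36 -> 36 > 34, search left half
lo=9, hi=9, mid=9, arr[mid]=31 -> 31 < 34, search right half
lo=10 > hi=9, target 34 not found

Binary search determines that 34 is not in the array after 4 comparisons. The search space was exhausted without finding the target.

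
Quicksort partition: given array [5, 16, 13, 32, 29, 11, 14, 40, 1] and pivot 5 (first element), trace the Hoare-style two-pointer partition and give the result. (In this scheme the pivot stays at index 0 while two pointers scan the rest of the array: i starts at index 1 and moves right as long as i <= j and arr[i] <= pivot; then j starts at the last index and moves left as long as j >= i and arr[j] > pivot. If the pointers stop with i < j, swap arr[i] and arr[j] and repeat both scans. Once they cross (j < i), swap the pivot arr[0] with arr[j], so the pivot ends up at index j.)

Hoare-style two-pointer partition with pivot = 5:

Initial array: [5, 16, 13, 32, 29, 11, 14, 40, 1]

Pointers start at i = 1, j = 8.
i stops at index 1 (arr[1]=16 > 5), j stops at index 8 (arr[8]=1 <= 5): swap arr[1] and arr[8], array becomes [5, 1, 13, 32, 29, 11, 14, 40, 16]
i ends at 2, j ends at 1: the pointers have crossed (j < i), so scanning stops.

Swap pivot arr[0] with arr[1] to place pivot at position 1: [1, 5, 13, 32, 29, 11, 14, 40, 16]
Pivot position: 1

After partitioning with pivot 5, the array becomes [1, 5, 13, 32, 29, 11, 14, 40, 16]. The pivot is placed at index 1. All elements to the left of the pivot are <= 5, and all elements to the right are > 5.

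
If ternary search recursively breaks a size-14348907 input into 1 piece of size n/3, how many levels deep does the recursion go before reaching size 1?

For divide and conquer with division factor 3:

Problem sizes at each level:
Level 0: 14348907
Level 1: 4782969
Level 2: 1594323
Level 3: 531441
Level 4: 177147
Level 5: 59049
Level 6: 19683
Level 7: 6561
Level 8: 2187
Level 9: 729
Level 10: 243
Level 11: 81
Level 12: 27
Level 13: 9
Level 14: 3
Level 15: 1

The root is level 0 and the size-1 base case is level 15 (the tree spans levels 0 through 15, i.e. 16 levels counting the root), so the depth is the number of divisions: log_3(14348907) = 15

The recursion tree depth is log_3(14348907) = 15. At each level, the problem size is divided by 3, so it takes 15 divisions to reduce to a base case of size 1. The algorithm makes 1 recursive call at each level.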